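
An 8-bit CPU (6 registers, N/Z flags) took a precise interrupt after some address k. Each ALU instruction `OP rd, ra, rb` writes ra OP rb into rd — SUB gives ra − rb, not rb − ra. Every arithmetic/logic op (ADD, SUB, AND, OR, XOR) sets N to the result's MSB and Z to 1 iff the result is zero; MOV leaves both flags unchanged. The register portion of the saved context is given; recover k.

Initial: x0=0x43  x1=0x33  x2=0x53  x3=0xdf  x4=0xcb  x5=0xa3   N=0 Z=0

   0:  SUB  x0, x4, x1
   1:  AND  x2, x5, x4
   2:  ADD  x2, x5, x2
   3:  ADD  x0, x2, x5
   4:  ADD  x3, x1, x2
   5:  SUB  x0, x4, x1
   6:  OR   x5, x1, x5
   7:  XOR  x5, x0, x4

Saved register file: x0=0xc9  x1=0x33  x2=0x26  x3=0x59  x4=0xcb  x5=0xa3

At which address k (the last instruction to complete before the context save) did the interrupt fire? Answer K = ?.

after  0: x0=0x98 x1=0x33 x2=0x53 x3=0xdf x4=0xcb x5=0xa3  N=1 Z=0
after  1: x0=0x98 x1=0x33 x2=0x83 x3=0xdf x4=0xcb x5=0xa3  N=1 Z=0
after  2: x0=0x98 x1=0x33 x2=0x26 x3=0xdf x4=0xcb x5=0xa3  N=0 Z=0
after  3: x0=0xc9 x1=0x33 x2=0x26 x3=0xdf x4=0xcb x5=0xa3  N=1 Z=0
after  4: x0=0xc9 x1=0x33 x2=0x26 x3=0x59 x4=0xcb x5=0xa3  N=0 Z=0
-- IRQ taken; context saved, return-PC = 5 --

K = 4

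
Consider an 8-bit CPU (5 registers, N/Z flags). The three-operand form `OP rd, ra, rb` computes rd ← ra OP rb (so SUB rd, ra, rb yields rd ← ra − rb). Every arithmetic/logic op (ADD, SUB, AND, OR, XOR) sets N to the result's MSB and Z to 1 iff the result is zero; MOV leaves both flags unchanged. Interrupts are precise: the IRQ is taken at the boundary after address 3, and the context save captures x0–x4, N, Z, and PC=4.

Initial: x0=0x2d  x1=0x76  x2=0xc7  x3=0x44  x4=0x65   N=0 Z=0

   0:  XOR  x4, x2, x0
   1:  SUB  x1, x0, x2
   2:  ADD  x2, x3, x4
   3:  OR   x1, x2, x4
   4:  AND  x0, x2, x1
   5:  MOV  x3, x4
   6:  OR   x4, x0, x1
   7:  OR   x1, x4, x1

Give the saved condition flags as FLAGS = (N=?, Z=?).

FLAGS = (N=1, Z=0)

after  0: x0=0x2d x1=0x76 x2=0xc7 x3=0x44 x4=0xea  N=1 Z=0
after  1: x0=0x2d x1=0x66 x2=0xc7 x3=0x44 x4=0xea  N=0 Z=0
after  2: x0=0x2d x1=0x66 x2=0x2e x3=0x44 x4=0xea  N=0 Z=0
after  3: x0=0x2d x1=0xee x2=0x2e x3=0x44 x4=0xea  N=1 Z=0
-- IRQ taken; context saved, return-PC = 4 --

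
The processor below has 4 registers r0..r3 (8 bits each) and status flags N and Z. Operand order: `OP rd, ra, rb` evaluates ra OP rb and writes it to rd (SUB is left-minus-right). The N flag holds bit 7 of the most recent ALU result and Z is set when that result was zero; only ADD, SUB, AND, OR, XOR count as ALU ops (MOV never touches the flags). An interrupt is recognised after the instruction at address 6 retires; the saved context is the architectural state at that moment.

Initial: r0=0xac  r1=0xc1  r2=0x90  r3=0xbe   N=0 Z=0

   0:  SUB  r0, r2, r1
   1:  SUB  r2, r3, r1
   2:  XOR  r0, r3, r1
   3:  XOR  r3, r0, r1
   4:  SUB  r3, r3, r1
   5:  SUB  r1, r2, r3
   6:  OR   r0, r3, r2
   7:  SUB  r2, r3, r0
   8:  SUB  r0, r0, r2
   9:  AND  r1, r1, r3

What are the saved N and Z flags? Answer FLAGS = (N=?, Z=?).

FLAGS = (N=1, Z=0)

after  0: r0=0xcf r1=0xc1 r2=0x90 r3=0xbe  N=1 Z=0
after  1: r0=0xcf r1=0xc1 r2=0xfd r3=0xbe  N=1 Z=0
after  2: r0=0x7f r1=0xc1 r2=0xfd r3=0xbe  N=0 Z=0
after  3: r0=0x7f r1=0xc1 r2=0xfd r3=0xbe  N=1 Z=0
after  4: r0=0x7f r1=0xc1 r2=0xfd r3=0xfd  N=1 Z=0
after  5: r0=0x7f r1=0x00 r2=0xfd r3=0xfd  N=0 Z=1
after  6: r0=0xfd r1=0x00 r2=0xfd r3=0xfd  N=1 Z=0
-- IRQ taken; context saved, return-PC = 7 --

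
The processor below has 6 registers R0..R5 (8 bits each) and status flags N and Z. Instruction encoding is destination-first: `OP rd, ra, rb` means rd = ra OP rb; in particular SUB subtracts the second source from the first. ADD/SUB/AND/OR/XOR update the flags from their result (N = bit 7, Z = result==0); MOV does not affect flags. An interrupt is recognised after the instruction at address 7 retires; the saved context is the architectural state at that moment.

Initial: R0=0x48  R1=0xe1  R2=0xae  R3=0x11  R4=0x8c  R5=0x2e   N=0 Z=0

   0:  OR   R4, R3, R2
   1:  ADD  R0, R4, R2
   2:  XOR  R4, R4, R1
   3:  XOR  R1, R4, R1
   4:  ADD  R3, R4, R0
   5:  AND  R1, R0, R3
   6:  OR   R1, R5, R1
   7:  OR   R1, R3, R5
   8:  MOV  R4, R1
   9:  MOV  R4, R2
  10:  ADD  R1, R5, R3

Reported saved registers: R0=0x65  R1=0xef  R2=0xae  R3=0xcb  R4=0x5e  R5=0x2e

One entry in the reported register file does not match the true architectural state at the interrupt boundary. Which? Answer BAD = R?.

after  0: R0=0x48 R1=0xe1 R2=0xae R3=0x11 R4=0xbf R5=0x2e  N=1 Z=0
after  1: R0=0x6d R1=0xe1 R2=0xae R3=0x11 R4=0xbf R5=0x2e  N=0 Z=0
after  2: R0=0x6d R1=0xe1 R2=0xae R3=0x11 R4=0x5e R5=0x2e  N=0 Z=0
after  3: R0=0x6d R1=0xbf R2=0xae R3=0x11 R4=0x5e R5=0x2e  N=1 Z=0
after  4: R0=0x6d R1=0xbf R2=0xae R3=0xcb R4=0x5e R5=0x2e  N=1 Z=0
after  5: R0=0x6d R1=0x49 R2=0xae R3=0xcb R4=0x5e R5=0x2e  N=0 Z=0
after  6: R0=0x6d R1=0x6f R2=0xae R3=0xcb R4=0x5e R5=0x2e  N=0 Z=0
after  7: R0=0x6d R1=0xef R2=0xae R3=0xcb R4=0x5e R5=0x2e  N=1 Z=0
-- IRQ taken; context saved, return-PC = 8 --
mismatch: R0: reported 0x65 vs actual 0x6d

BAD = R0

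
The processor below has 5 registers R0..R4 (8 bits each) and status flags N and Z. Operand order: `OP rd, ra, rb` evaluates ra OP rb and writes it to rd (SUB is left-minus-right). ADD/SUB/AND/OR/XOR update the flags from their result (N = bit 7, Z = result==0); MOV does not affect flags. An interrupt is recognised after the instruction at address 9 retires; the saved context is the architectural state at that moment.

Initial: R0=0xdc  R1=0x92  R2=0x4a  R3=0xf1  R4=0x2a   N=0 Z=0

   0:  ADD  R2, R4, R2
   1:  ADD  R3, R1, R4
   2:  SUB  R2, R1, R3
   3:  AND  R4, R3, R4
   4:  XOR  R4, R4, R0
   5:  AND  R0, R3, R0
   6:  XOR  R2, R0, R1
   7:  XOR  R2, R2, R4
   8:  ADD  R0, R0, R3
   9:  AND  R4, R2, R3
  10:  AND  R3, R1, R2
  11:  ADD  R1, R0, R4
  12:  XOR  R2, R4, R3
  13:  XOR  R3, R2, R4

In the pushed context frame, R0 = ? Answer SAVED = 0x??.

after  0: R0=0xdc R1=0x92 R2=0x74 R3=0xf1 R4=0x2a  N=0 Z=0
after  1: R0=0xdc R1=0x92 R2=0x74 R3=0xbc R4=0x2a  N=1 Z=0
after  2: R0=0xdc R1=0x92 R2=0xd6 R3=0xbc R4=0x2a  N=1 Z=0
after  3: R0=0xdc R1=0x92 R2=0xd6 R3=0xbc R4=0x28  N=0 Z=0
after  4: R0=0xdc R1=0x92 R2=0xd6 R3=0xbc R4=0xf4  N=1 Z=0
after  5: R0=0x9c R1=0x92 R2=0xd6 R3=0xbc R4=0xf4  N=1 Z=0
after  6: R0=0x9c R1=0x92 R2=0x0e R3=0xbc R4=0xf4  N=0 Z=0
after  7: R0=0x9c R1=0x92 R2=0xfa R3=0xbc R4=0xf4  N=1 Z=0
after  8: R0=0x58 R1=0x92 R2=0xfa R3=0xbc R4=0xf4  N=0 Z=0
after  9: R0=0x58 R1=0x92 R2=0xfa R3=0xbc R4=0xb8  N=1 Z=0
-- IRQ taken; context saved, return-PC = 10 --

SAVED = 0x58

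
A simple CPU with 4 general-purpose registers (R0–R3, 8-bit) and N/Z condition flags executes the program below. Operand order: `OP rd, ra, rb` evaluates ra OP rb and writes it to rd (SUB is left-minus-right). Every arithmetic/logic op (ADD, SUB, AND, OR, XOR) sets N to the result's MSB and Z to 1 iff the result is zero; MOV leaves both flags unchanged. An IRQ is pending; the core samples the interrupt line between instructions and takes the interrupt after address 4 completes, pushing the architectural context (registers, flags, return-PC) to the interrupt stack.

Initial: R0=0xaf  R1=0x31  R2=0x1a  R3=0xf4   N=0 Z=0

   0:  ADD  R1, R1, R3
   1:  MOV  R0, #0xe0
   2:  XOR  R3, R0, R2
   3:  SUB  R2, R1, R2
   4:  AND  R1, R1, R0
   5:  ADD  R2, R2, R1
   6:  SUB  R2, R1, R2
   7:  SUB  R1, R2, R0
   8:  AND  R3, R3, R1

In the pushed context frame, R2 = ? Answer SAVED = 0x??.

after  0: R0=0xaf R1=0x25 R2=0x1a R3=0xf4  N=0 Z=0
after  1: R0=0xe0 R1=0x25 R2=0x1a R3=0xf4  N=0 Z=0
after  2: R0=0xe0 R1=0x25 R2=0x1a R3=0xfa  N=1 Z=0
after  3: R0=0xe0 R1=0x25 R2=0x0b R3=0xfa  N=0 Z=0
after  4: R0=0xe0 R1=0x20 R2=0x0b R3=0xfa  N=0 Z=0
-- IRQ taken; context saved, return-PC = 5 --

SAVED = 0x0b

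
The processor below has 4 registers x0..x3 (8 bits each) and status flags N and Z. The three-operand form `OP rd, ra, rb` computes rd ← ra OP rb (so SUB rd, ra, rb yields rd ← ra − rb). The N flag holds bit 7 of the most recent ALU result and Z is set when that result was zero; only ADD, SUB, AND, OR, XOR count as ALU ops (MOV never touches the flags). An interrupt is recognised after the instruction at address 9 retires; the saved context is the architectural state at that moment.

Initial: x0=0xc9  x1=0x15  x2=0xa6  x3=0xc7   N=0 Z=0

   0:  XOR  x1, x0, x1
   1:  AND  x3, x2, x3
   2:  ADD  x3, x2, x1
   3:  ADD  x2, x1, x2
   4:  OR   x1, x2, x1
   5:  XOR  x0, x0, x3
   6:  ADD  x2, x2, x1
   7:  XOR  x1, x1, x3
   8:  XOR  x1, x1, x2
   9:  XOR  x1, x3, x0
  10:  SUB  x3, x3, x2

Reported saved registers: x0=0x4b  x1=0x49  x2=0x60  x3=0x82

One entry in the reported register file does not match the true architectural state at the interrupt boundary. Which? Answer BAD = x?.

BAD = x1

after  0: x0=0xc9 x1=0xdc x2=0xa6 x3=0xc7  N=1 Z=0
after  1: x0=0xc9 x1=0xdc x2=0xa6 x3=0x86  N=1 Z=0
after  2: x0=0xc9 x1=0xdc x2=0xa6 x3=0x82  N=1 Z=0
after  3: x0=0xc9 x1=0xdc x2=0x82 x3=0x82  N=1 Z=0
after  4: x0=0xc9 x1=0xde x2=0x82 x3=0x82  N=1 Z=0
after  5: x0=0x4b x1=0xde x2=0x82 x3=0x82  N=0 Z=0
after  6: x0=0x4b x1=0xde x2=0x60 x3=0x82  N=0 Z=0
after  7: x0=0x4b x1=0x5c x2=0x60 x3=0x82  N=0 Z=0
after  8: x0=0x4b x1=0x3c x2=0x60 x3=0x82  N=0 Z=0
after  9: x0=0x4b x1=0xc9 x2=0x60 x3=0x82  N=1 Z=0
-- IRQ taken; context saved, return-PC = 10 --
mismatch: x1: reported 0x49 vs actual 0xc9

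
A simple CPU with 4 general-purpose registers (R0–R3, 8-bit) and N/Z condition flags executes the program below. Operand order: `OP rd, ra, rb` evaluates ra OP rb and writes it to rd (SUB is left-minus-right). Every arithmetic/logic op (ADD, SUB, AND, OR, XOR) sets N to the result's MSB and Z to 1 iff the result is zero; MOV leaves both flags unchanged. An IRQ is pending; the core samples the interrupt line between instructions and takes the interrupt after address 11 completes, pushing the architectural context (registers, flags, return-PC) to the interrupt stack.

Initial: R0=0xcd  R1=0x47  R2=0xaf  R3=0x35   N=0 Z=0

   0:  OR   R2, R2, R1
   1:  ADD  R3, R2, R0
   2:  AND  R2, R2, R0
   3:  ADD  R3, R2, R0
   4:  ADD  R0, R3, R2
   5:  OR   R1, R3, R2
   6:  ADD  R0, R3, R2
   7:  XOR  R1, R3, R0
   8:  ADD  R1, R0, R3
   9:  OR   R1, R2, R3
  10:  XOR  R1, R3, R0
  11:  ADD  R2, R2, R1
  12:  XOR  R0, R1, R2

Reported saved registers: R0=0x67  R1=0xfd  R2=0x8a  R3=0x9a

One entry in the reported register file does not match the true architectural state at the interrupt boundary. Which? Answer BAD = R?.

BAD = R2

after  0: R0=0xcd R1=0x47 R2=0xef R3=0x35  N=1 Z=0
after  1: R0=0xcd R1=0x47 R2=0xef R3=0xbc  N=1 Z=0
after  2: R0=0xcd R1=0x47 R2=0xcd R3=0xbc  N=1 Z=0
after  3: R0=0xcd R1=0x47 R2=0xcd R3=0x9a  N=1 Z=0
after  4: R0=0x67 R1=0x47 R2=0xcd R3=0x9a  N=0 Z=0
after  5: R0=0x67 R1=0xdf R2=0xcd R3=0x9a  N=1 Z=0
after  6: R0=0x67 R1=0xdf R2=0xcd R3=0x9a  N=0 Z=0
after  7: R0=0x67 R1=0xfd R2=0xcd R3=0x9a  N=1 Z=0
after  8: R0=0x67 R1=0x01 R2=0xcd R3=0x9a  N=0 Z=0
after  9: R0=0x67 R1=0xdf R2=0xcd R3=0x9a  N=1 Z=0
after 10: R0=0x67 R1=0xfd R2=0xcd R3=0x9a  N=1 Z=0
after 11: R0=0x67 R1=0xfd R2=0xca R3=0x9a  N=1 Z=0
-- IRQ taken; context saved, return-PC = 12 --
mismatch: R2: reported 0x8a vs actual 0xca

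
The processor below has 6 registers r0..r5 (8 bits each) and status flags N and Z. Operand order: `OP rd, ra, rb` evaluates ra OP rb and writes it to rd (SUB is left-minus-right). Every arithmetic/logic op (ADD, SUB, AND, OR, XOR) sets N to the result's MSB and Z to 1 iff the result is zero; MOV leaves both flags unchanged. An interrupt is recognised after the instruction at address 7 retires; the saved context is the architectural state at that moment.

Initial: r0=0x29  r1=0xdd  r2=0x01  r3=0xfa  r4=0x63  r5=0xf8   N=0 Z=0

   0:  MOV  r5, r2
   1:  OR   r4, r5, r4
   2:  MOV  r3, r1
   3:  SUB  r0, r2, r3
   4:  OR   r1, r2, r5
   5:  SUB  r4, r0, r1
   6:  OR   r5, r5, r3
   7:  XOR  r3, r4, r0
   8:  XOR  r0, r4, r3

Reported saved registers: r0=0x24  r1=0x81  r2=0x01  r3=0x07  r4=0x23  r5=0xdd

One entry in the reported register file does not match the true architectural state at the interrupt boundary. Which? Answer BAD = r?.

after  0: r0=0x29 r1=0xdd r2=0x01 r3=0xfa r4=0x63 r5=0x01  N=0 Z=0
after  1: r0=0x29 r1=0xdd r2=0x01 r3=0xfa r4=0x63 r5=0x01  N=0 Z=0
after  2: r0=0x29 r1=0xdd r2=0x01 r3=0xdd r4=0x63 r5=0x01  N=0 Z=0
after  3: r0=0x24 r1=0xdd r2=0x01 r3=0xdd r4=0x63 r5=0x01  N=0 Z=0
after  4: r0=0x24 r1=0x01 r2=0x01 r3=0xdd r4=0x63 r5=0x01  N=0 Z=0
after  5: r0=0x24 r1=0x01 r2=0x01 r3=0xdd r4=0x23 r5=0x01  N=0 Z=0
after  6: r0=0x24 r1=0x01 r2=0x01 r3=0xdd r4=0x23 r5=0xdd  N=1 Z=0
after  7: r0=0x24 r1=0x01 r2=0x01 r3=0x07 r4=0x23 r5=0xdd  N=0 Z=0
-- IRQ taken; context saved, return-PC = 8 --
mismatch: r1: reported 0x81 vs actual 0x01

BAD = r1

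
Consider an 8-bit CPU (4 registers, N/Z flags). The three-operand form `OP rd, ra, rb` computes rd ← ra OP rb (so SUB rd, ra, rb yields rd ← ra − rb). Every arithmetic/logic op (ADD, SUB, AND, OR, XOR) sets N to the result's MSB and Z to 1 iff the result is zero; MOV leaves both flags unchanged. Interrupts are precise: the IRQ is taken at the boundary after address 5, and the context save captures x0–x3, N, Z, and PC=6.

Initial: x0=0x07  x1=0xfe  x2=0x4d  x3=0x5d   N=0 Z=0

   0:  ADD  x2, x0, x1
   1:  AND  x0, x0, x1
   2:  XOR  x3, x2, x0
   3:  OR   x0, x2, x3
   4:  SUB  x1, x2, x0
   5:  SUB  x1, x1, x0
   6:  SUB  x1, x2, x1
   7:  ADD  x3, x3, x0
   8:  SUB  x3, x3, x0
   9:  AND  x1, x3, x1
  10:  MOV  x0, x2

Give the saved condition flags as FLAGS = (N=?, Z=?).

FLAGS = (N=1, Z=0)

after  0: x0=0x07 x1=0xfe x2=0x05 x3=0x5d  N=0 Z=0
after  1: x0=0x06 x1=0xfe x2=0x05 x3=0x5d  N=0 Z=0
after  2: x0=0x06 x1=0xfe x2=0x05 x3=0x03  N=0 Z=0
after  3: x0=0x07 x1=0xfe x2=0x05 x3=0x03  N=0 Z=0
after  4: x0=0x07 x1=0xfe x2=0x05 x3=0x03  N=1 Z=0
after  5: x0=0x07 x1=0xf7 x2=0x05 x3=0x03  N=1 Z=0
-- IRQ taken; context saved, return-PC = 6 --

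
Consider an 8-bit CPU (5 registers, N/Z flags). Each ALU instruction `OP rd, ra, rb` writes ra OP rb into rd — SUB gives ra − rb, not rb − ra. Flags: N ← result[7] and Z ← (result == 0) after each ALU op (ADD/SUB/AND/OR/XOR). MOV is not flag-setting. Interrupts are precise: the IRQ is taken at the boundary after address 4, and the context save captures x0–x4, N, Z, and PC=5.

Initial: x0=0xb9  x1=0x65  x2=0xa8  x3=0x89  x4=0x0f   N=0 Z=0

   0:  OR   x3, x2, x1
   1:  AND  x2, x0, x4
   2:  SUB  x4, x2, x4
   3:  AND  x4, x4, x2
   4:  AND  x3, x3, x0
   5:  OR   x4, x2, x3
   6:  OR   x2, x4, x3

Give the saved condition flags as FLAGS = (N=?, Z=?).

FLAGS = (N=1, Z=0)

after  0: x0=0xb9 x1=0x65 x2=0xa8 x3=0xed x4=0x0f  N=1 Z=0
after  1: x0=0xb9 x1=0x65 x2=0x09 x3=0xed x4=0x0f  N=0 Z=0
after  2: x0=0xb9 x1=0x65 x2=0x09 x3=0xed x4=0xfa  N=1 Z=0
after  3: x0=0xb9 x1=0x65 x2=0x09 x3=0xed x4=0x08  N=0 Z=0
after  4: x0=0xb9 x1=0x65 x2=0x09 x3=0xa9 x4=0x08  N=1 Z=0
-- IRQ taken; context saved, return-PC = 5 --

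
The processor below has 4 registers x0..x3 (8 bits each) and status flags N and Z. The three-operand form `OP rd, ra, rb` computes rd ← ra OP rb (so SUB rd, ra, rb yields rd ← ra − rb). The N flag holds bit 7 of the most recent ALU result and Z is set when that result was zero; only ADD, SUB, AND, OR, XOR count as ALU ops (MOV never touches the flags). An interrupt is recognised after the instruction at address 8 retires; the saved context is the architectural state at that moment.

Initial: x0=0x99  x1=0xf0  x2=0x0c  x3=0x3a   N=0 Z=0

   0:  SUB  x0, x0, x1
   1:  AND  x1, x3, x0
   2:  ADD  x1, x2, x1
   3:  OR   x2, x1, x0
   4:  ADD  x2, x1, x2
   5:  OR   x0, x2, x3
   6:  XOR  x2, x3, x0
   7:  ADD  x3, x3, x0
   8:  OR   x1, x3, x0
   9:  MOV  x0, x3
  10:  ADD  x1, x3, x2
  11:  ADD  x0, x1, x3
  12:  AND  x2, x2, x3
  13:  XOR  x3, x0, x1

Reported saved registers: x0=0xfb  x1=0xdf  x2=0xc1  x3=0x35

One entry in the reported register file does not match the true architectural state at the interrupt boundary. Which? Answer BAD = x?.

after  0: x0=0xa9 x1=0xf0 x2=0x0c x3=0x3a  N=1 Z=0
after  1: x0=0xa9 x1=0x28 x2=0x0c x3=0x3a  N=0 Z=0
after  2: x0=0xa9 x1=0x34 x2=0x0c x3=0x3a  N=0 Z=0
after  3: x0=0xa9 x1=0x34 x2=0xbd x3=0x3a  N=1 Z=0
after  4: x0=0xa9 x1=0x34 x2=0xf1 x3=0x3a  N=1 Z=0
after  5: x0=0xfb x1=0x34 x2=0xf1 x3=0x3a  N=1 Z=0
after  6: x0=0xfb x1=0x34 x2=0xc1 x3=0x3a  N=1 Z=0
after  7: x0=0xfb x1=0x34 x2=0xc1 x3=0x35  N=0 Z=0
after  8: x0=0xfb x1=0xff x2=0xc1 x3=0x35  N=1 Z=0
-- IRQ taken; context saved, return-PC = 9 --
mismatch: x1: reported 0xdf vs actual 0xff

BAD = x1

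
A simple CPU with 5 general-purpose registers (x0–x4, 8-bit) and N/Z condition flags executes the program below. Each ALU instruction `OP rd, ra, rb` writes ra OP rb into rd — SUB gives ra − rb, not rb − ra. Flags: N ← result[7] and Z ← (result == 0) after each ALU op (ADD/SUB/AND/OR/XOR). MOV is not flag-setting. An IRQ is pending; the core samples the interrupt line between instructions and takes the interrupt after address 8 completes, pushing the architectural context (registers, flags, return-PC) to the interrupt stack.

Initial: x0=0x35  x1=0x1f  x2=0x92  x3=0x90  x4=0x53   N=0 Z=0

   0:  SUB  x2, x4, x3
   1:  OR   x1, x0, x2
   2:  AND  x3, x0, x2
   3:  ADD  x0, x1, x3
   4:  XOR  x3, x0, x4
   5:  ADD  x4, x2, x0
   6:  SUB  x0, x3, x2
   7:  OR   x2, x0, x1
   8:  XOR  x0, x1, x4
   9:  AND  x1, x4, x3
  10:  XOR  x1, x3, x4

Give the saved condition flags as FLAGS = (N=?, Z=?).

FLAGS = (N=0, Z=0)

after  0: x0=0x35 x1=0x1f x2=0xc3 x3=0x90 x4=0x53  N=1 Z=0
after  1: x0=0x35 x1=0xf7 x2=0xc3 x3=0x90 x4=0x53  N=1 Z=0
after  2: x0=0x35 x1=0xf7 x2=0xc3 x3=0x01 x4=0x53  N=0 Z=0
after  3: x0=0xf8 x1=0xf7 x2=0xc3 x3=0x01 x4=0x53  N=1 Z=0
after  4: x0=0xf8 x1=0xf7 x2=0xc3 x3=0xab x4=0x53  N=1 Z=0
after  5: x0=0xf8 x1=0xf7 x2=0xc3 x3=0xab x4=0xbb  N=1 Z=0
after  6: x0=0xe8 x1=0xf7 x2=0xc3 x3=0xab x4=0xbb  N=1 Z=0
after  7: x0=0xe8 x1=0xf7 x2=0xff x3=0xab x4=0xbb  N=1 Z=0
after  8: x0=0x4c x1=0xf7 x2=0xff x3=0xab x4=0xbb  N=0 Z=0
-- IRQ taken; context saved, return-PC = 9 --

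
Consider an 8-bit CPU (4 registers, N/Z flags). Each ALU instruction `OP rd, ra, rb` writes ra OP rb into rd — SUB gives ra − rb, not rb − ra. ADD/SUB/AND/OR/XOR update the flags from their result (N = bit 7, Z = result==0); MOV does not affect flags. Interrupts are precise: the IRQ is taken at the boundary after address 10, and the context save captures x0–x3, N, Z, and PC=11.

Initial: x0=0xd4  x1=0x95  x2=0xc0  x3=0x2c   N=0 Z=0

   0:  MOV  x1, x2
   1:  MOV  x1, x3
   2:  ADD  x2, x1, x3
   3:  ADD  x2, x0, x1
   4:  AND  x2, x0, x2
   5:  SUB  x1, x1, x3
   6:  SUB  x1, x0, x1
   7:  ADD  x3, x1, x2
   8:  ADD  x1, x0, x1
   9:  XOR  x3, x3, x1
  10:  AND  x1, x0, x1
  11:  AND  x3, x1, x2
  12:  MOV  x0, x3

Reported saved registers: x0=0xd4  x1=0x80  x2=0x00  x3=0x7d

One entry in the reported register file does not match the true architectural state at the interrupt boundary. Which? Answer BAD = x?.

after  0: x0=0xd4 x1=0xc0 x2=0xc0 x3=0x2c  N=0 Z=0
after  1: x0=0xd4 x1=0x2c x2=0xc0 x3=0x2c  N=0 Z=0
after  2: x0=0xd4 x1=0x2c x2=0x58 x3=0x2c  N=0 Z=0
after  3: x0=0xd4 x1=0x2c x2=0x00 x3=0x2c  N=0 Z=1
after  4: x0=0xd4 x1=0x2c x2=0x00 x3=0x2c  N=0 Z=1
after  5: x0=0xd4 x1=0x00 x2=0x00 x3=0x2c  N=0 Z=1
after  6: x0=0xd4 x1=0xd4 x2=0x00 x3=0x2c  N=1 Z=0
after  7: x0=0xd4 x1=0xd4 x2=0x00 x3=0xd4  N=1 Z=0
after  8: x0=0xd4 x1=0xa8 x2=0x00 x3=0xd4  N=1 Z=0
after  9: x0=0xd4 x1=0xa8 x2=0x00 x3=0x7c  N=0 Z=0
after 10: x0=0xd4 x1=0x80 x2=0x00 x3=0x7c  N=1 Z=0
-- IRQ taken; context saved, return-PC = 11 --
mismatch: x3: reported 0x7d vs actual 0x7c

BAD = x3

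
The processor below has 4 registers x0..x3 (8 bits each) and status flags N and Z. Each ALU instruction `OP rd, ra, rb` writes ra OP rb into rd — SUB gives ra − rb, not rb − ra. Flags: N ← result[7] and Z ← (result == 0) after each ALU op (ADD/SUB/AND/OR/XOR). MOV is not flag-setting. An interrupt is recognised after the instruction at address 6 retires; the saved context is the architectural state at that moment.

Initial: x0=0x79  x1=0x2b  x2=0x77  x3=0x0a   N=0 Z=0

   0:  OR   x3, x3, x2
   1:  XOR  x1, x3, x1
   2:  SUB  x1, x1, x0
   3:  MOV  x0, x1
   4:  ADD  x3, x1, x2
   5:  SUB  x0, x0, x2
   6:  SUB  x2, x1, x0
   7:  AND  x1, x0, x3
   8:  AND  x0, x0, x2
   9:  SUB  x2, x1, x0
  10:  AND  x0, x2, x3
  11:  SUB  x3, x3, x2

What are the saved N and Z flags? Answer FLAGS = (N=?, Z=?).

after  0: x0=0x79 x1=0x2b x2=0x77 x3=0x7f  N=0 Z=0
after  1: x0=0x79 x1=0x54 x2=0x77 x3=0x7f  N=0 Z=0
after  2: x0=0x79 x1=0xdb x2=0x77 x3=0x7f  N=1 Z=0
after  3: x0=0xdb x1=0xdb x2=0x77 x3=0x7f  N=1 Z=0
after  4: x0=0xdb x1=0xdb x2=0x77 x3=0x52  N=0 Z=0
after  5: x0=0x64 x1=0xdb x2=0x77 x3=0x52  N=0 Z=0
after  6: x0=0x64 x1=0xdb x2=0x77 x3=0x52  N=0 Z=0
-- IRQ taken; context saved, return-PC = 7 --

FLAGS = (N=0, Z=0)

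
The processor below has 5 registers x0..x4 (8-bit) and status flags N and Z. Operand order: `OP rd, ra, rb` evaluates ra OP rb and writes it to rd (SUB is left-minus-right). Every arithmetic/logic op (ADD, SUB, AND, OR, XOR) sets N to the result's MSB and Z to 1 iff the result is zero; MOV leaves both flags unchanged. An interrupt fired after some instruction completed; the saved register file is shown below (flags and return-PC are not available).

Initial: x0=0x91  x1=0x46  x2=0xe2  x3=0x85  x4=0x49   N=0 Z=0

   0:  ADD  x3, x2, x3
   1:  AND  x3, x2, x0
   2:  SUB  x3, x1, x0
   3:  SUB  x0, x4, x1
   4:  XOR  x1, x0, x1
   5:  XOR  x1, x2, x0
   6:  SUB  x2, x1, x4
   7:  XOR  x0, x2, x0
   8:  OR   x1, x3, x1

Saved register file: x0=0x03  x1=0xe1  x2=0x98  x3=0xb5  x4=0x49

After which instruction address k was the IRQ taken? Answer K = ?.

K = 6

after  0: x0=0x91 x1=0x46 x2=0xe2 x3=0x67 x4=0x49  N=0 Z=0
after  1: x0=0x91 x1=0x46 x2=0xe2 x3=0x80 x4=0x49  N=1 Z=0
after  2: x0=0x91 x1=0x46 x2=0xe2 x3=0xb5 x4=0x49  N=1 Z=0
after  3: x0=0x03 x1=0x46 x2=0xe2 x3=0xb5 x4=0x49  N=0 Z=0
after  4: x0=0x03 x1=0x45 x2=0xe2 x3=0xb5 x4=0x49  N=0 Z=0
after  5: x0=0x03 x1=0xe1 x2=0xe2 x3=0xb5 x4=0x49  N=1 Z=0
after  6: x0=0x03 x1=0xe1 x2=0x98 x3=0xb5 x4=0x49  N=1 Z=0
-- IRQ taken; context saved, return-PC = 7 --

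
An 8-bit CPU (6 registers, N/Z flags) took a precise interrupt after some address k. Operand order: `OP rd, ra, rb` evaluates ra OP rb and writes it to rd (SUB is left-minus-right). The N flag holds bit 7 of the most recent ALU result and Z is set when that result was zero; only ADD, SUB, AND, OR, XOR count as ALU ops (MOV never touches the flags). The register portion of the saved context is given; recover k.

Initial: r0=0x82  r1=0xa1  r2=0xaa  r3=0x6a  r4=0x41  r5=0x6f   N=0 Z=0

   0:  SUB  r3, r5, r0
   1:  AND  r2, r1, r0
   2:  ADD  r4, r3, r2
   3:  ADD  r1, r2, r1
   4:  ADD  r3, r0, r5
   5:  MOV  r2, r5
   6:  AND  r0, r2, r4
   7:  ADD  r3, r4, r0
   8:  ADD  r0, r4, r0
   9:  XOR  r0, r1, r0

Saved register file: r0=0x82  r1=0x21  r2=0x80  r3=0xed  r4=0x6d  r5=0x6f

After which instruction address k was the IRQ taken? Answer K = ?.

after  0: r0=0x82 r1=0xa1 r2=0xaa r3=0xed r4=0x41 r5=0x6f  N=1 Z=0
after  1: r0=0x82 r1=0xa1 r2=0x80 r3=0xed r4=0x41 r5=0x6f  N=1 Z=0
after  2: r0=0x82 r1=0xa1 r2=0x80 r3=0xed r4=0x6d r5=0x6f  N=0 Z=0
after  3: r0=0x82 r1=0x21 r2=0x80 r3=0xed r4=0x6d r5=0x6f  N=0 Z=0
-- IRQ taken; context saved, return-PC = 4 --

K = 3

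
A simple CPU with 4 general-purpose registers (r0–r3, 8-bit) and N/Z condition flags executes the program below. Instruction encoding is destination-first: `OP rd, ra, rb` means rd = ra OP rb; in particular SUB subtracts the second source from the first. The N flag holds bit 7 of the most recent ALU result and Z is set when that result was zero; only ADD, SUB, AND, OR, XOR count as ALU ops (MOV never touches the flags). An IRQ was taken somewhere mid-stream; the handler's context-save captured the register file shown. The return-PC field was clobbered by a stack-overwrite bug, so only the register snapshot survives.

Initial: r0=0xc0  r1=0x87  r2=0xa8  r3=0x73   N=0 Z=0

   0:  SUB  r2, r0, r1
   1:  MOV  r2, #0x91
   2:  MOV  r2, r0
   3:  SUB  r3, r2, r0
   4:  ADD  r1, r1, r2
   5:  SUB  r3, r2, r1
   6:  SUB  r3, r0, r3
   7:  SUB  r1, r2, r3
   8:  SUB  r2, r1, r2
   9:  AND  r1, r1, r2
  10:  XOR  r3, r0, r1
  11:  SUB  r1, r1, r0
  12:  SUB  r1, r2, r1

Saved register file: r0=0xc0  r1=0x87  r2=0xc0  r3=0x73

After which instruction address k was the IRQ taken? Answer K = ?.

after  0: r0=0xc0 r1=0x87 r2=0x39 r3=0x73  N=0 Z=0
after  1: r0=0xc0 r1=0x87 r2=0x91 r3=0x73  N=0 Z=0
after  2: r0=0xc0 r1=0x87 r2=0xc0 r3=0x73  N=0 Z=0
-- IRQ taken; context saved, return-PC = 3 --

K = 2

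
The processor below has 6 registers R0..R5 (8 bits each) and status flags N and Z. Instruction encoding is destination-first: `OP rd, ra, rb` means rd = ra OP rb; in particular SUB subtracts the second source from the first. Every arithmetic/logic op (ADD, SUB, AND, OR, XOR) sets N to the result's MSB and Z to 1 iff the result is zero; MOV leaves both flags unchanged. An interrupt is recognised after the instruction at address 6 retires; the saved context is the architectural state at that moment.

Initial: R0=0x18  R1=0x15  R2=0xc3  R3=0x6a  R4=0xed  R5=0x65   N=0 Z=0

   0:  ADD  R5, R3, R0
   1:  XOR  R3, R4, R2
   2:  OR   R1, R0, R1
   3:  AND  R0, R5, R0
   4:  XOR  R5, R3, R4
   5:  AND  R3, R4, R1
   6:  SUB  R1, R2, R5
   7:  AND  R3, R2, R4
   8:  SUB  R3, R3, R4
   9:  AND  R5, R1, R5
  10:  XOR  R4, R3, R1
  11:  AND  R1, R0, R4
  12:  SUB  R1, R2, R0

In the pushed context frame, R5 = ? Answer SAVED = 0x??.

SAVED = 0xc3

after  0: R0=0x18 R1=0x15 R2=0xc3 R3=0x6a R4=0xed R5=0x82  N=1 Z=0
after  1: R0=0x18 R1=0x15 R2=0xc3 R3=0x2e R4=0xed R5=0x82  N=0 Z=0
after  2: R0=0x18 R1=0x1d R2=0xc3 R3=0x2e R4=0xed R5=0x82  N=0 Z=0
after  3: R0=0x00 R1=0x1d R2=0xc3 R3=0x2e R4=0xed R5=0x82  N=0 Z=1
after  4: R0=0x00 R1=0x1d R2=0xc3 R3=0x2e R4=0xed R5=0xc3  N=1 Z=0
after  5: R0=0x00 R1=0x1d R2=0xc3 R3=0x0d R4=0xed R5=0xc3  N=0 Z=0
after  6: R0=0x00 R1=0x00 R2=0xc3 R3=0x0d R4=0xed R5=0xc3  N=0 Z=1
-- IRQ taken; context saved, return-PC = 7 --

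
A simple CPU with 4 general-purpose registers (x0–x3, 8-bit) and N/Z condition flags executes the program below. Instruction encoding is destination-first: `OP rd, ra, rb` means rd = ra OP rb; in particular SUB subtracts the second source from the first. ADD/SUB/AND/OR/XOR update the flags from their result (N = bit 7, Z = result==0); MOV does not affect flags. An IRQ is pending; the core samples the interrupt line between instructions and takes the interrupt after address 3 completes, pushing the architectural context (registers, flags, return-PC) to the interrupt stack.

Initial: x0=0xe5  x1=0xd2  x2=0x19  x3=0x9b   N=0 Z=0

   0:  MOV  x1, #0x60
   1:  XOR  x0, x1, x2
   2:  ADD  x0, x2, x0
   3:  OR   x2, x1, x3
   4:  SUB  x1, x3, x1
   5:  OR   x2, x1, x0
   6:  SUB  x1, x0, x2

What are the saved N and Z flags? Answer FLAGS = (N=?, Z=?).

after  0: x0=0xe5 x1=0x60 x2=0x19 x3=0x9b  N=0 Z=0
after  1: x0=0x79 x1=0x60 x2=0x19 x3=0x9b  N=0 Z=0
after  2: x0=0x92 x1=0x60 x2=0x19 x3=0x9b  N=1 Z=0
after  3: x0=0x92 x1=0x60 x2=0xfb x3=0x9b  N=1 Z=0
-- IRQ taken; context saved, return-PC = 4 --

FLAGS = (N=1, Z=0)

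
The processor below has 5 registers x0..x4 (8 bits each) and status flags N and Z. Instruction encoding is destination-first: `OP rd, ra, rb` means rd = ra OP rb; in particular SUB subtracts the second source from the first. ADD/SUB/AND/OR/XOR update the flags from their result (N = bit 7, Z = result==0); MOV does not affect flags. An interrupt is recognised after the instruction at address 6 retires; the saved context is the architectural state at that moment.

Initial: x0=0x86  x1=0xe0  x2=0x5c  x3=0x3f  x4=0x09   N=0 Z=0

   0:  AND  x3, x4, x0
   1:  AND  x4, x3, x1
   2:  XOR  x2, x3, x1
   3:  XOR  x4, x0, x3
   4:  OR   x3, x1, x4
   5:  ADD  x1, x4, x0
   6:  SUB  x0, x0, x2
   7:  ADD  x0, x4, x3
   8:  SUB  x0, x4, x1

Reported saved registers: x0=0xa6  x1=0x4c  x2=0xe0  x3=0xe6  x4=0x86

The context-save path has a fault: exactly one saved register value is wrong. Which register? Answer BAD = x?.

BAD = x1

after  0: x0=0x86 x1=0xe0 x2=0x5c x3=0x00 x4=0x09  N=0 Z=1
after  1: x0=0x86 x1=0xe0 x2=0x5c x3=0x00 x4=0x00  N=0 Z=1
after  2: x0=0x86 x1=0xe0 x2=0xe0 x3=0x00 x4=0x00  N=1 Z=0
after  3: x0=0x86 x1=0xe0 x2=0xe0 x3=0x00 x4=0x86  N=1 Z=0
after  4: x0=0x86 x1=0xe0 x2=0xe0 x3=0xe6 x4=0x86  N=1 Z=0
after  5: x0=0x86 x1=0x0c x2=0xe0 x3=0xe6 x4=0x86  N=0 Z=0
after  6: x0=0xa6 x1=0x0c x2=0xe0 x3=0xe6 x4=0x86  N=1 Z=0
-- IRQ taken; context saved, return-PC = 7 --
mismatch: x1: reported 0x4c vs actual 0x0c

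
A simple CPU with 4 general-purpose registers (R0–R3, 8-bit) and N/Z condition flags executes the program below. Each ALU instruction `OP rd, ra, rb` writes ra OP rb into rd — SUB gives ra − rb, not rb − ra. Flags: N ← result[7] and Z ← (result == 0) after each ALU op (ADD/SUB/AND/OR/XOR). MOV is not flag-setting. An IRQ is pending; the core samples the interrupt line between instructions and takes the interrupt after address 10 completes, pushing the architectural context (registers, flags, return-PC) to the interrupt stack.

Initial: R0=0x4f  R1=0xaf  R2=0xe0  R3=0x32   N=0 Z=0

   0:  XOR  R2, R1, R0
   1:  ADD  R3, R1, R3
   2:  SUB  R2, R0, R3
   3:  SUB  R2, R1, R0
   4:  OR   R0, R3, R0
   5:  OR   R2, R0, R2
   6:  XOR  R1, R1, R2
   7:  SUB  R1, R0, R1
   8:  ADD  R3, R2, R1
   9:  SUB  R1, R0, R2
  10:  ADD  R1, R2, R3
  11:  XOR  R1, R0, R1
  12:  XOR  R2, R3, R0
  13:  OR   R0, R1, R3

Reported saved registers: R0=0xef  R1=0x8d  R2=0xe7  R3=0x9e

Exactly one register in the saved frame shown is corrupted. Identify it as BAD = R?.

BAD = R2

after  0: R0=0x4f R1=0xaf R2=0xe0 R3=0x32  N=1 Z=0
after  1: R0=0x4f R1=0xaf R2=0xe0 R3=0xe1  N=1 Z=0
after  2: R0=0x4f R1=0xaf R2=0x6e R3=0xe1  N=0 Z=0
after  3: R0=0x4f R1=0xaf R2=0x60 R3=0xe1  N=0 Z=0
after  4: R0=0xef R1=0xaf R2=0x60 R3=0xe1  N=1 Z=0
after  5: R0=0xef R1=0xaf R2=0xef R3=0xe1  N=1 Z=0
after  6: R0=0xef R1=0x40 R2=0xef R3=0xe1  N=0 Z=0
after  7: R0=0xef R1=0xaf R2=0xef R3=0xe1  N=1 Z=0
after  8: R0=0xef R1=0xaf R2=0xef R3=0x9e  N=1 Z=0
after  9: R0=0xef R1=0x00 R2=0xef R3=0x9e  N=0 Z=1
after 10: R0=0xef R1=0x8d R2=0xef R3=0x9e  N=1 Z=0
-- IRQ taken; context saved, return-PC = 11 --
mismatch: R2: reported 0xe7 vs actual 0xef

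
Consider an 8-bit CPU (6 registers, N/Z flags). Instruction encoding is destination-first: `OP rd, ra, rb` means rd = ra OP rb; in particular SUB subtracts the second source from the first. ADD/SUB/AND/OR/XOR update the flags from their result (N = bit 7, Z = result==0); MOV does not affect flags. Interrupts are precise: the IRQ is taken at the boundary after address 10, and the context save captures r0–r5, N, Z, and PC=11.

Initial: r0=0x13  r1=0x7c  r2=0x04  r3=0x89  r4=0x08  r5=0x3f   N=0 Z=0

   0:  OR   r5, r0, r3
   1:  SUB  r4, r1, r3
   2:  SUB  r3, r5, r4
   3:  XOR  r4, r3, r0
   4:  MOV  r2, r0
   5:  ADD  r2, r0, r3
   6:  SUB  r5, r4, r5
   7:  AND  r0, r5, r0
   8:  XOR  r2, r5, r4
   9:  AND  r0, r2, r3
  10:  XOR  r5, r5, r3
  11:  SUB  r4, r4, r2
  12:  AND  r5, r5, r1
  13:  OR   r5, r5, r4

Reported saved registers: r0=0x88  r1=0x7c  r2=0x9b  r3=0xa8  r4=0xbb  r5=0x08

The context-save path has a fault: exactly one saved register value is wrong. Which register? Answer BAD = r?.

BAD = r5

after  0: r0=0x13 r1=0x7c r2=0x04 r3=0x89 r4=0x08 r5=0x9b  N=1 Z=0
after  1: r0=0x13 r1=0x7c r2=0x04 r3=0x89 r4=0xf3 r5=0x9b  N=1 Z=0
after  2: r0=0x13 r1=0x7c r2=0x04 r3=0xa8 r4=0xf3 r5=0x9b  N=1 Z=0
after  3: r0=0x13 r1=0x7c r2=0x04 r3=0xa8 r4=0xbb r5=0x9b  N=1 Z=0
after  4: r0=0x13 r1=0x7c r2=0x13 r3=0xa8 r4=0xbb r5=0x9b  N=1 Z=0
after  5: r0=0x13 r1=0x7c r2=0xbb r3=0xa8 r4=0xbb r5=0x9b  N=1 Z=0
after  6: r0=0x13 r1=0x7c r2=0xbb r3=0xa8 r4=0xbb r5=0x20  N=0 Z=0
after  7: r0=0x00 r1=0x7c r2=0xbb r3=0xa8 r4=0xbb r5=0x20  N=0 Z=1
after  8: r0=0x00 r1=0x7c r2=0x9b r3=0xa8 r4=0xbb r5=0x20  N=1 Z=0
after  9: r0=0x88 r1=0x7c r2=0x9b r3=0xa8 r4=0xbb r5=0x20  N=1 Z=0
after 10: r0=0x88 r1=0x7c r2=0x9b r3=0xa8 r4=0xbb r5=0x88  N=1 Z=0
-- IRQ taken; context saved, return-PC = 11 --
mismatch: r5: reported 0x08 vs actual 0x88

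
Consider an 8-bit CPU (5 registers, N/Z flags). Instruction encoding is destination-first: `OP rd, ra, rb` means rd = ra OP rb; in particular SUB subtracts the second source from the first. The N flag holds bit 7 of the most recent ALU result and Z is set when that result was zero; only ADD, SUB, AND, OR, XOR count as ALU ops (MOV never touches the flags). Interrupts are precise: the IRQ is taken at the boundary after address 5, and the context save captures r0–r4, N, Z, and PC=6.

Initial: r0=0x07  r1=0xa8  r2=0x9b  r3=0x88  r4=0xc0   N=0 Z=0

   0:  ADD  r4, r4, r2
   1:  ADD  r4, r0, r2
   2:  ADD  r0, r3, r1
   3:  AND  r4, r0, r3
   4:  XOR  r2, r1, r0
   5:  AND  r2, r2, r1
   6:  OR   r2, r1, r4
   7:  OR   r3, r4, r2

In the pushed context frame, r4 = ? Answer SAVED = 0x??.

SAVED = 0x00

after  0: r0=0x07 r1=0xa8 r2=0x9b r3=0x88 r4=0x5b  N=0 Z=0
after  1: r0=0x07 r1=0xa8 r2=0x9b r3=0x88 r4=0xa2  N=1 Z=0
after  2: r0=0x30 r1=0xa8 r2=0x9b r3=0x88 r4=0xa2  N=0 Z=0
after  3: r0=0x30 r1=0xa8 r2=0x9b r3=0x88 r4=0x00  N=0 Z=1
after  4: r0=0x30 r1=0xa8 r2=0x98 r3=0x88 r4=0x00  N=1 Z=0
after  5: r0=0x30 r1=0xa8 r2=0x88 r3=0x88 r4=0x00  N=1 Z=0
-- IRQ taken; context saved, return-PC = 6 --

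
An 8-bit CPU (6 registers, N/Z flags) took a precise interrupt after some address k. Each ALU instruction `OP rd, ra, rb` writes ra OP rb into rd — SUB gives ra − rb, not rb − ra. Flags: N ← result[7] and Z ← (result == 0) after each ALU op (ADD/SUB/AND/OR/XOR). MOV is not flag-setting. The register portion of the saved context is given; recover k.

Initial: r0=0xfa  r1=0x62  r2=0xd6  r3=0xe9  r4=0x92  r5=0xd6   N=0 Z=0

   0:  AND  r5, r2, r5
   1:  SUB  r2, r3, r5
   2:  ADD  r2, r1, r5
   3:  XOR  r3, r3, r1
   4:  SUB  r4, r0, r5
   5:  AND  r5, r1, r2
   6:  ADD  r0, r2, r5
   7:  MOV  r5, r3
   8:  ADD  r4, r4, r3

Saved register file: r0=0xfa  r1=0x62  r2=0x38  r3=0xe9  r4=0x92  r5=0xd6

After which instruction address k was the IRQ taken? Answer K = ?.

K = 2

after  0: r0=0xfa r1=0x62 r2=0xd6 r3=0xe9 r4=0x92 r5=0xd6  N=1 Z=0
after  1: r0=0xfa r1=0x62 r2=0x13 r3=0xe9 r4=0x92 r5=0xd6  N=0 Z=0
after  2: r0=0xfa r1=0x62 r2=0x38 r3=0xe9 r4=0x92 r5=0xd6  N=0 Z=0
-- IRQ taken; context saved, return-PC = 3 --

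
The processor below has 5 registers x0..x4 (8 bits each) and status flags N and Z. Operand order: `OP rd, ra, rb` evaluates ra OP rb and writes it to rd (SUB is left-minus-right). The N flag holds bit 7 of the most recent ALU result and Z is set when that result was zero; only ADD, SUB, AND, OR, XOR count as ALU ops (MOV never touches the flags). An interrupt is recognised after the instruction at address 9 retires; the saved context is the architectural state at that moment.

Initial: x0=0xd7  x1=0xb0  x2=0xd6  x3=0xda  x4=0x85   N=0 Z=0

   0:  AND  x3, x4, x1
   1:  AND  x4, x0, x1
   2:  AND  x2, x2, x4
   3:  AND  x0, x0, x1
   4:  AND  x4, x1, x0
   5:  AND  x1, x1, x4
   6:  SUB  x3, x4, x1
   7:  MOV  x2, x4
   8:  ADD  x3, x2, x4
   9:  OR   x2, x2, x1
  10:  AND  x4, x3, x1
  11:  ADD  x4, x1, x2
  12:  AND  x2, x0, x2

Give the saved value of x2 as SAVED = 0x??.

SAVED = 0x90

after  0: x0=0xd7 x1=0xb0 x2=0xd6 x3=0x80 x4=0x85  N=1 Z=0
after  1: x0=0xd7 x1=0xb0 x2=0xd6 x3=0x80 x4=0x90  N=1 Z=0
after  2: x0=0xd7 x1=0xb0 x2=0x90 x3=0x80 x4=0x90  N=1 Z=0
after  3: x0=0x90 x1=0xb0 x2=0x90 x3=0x80 x4=0x90  N=1 Z=0
after  4: x0=0x90 x1=0xb0 x2=0x90 x3=0x80 x4=0x90  N=1 Z=0
after  5: x0=0x90 x1=0x90 x2=0x90 x3=0x80 x4=0x90  N=1 Z=0
after  6: x0=0x90 x1=0x90 x2=0x90 x3=0x00 x4=0x90  N=0 Z=1
after  7: x0=0x90 x1=0x90 x2=0x90 x3=0x00 x4=0x90  N=0 Z=1
after  8: x0=0x90 x1=0x90 x2=0x90 x3=0x20 x4=0x90  N=0 Z=0
after  9: x0=0x90 x1=0x90 x2=0x90 x3=0x20 x4=0x90  N=1 Z=0
-- IRQ taken; context saved, return-PC = 10 --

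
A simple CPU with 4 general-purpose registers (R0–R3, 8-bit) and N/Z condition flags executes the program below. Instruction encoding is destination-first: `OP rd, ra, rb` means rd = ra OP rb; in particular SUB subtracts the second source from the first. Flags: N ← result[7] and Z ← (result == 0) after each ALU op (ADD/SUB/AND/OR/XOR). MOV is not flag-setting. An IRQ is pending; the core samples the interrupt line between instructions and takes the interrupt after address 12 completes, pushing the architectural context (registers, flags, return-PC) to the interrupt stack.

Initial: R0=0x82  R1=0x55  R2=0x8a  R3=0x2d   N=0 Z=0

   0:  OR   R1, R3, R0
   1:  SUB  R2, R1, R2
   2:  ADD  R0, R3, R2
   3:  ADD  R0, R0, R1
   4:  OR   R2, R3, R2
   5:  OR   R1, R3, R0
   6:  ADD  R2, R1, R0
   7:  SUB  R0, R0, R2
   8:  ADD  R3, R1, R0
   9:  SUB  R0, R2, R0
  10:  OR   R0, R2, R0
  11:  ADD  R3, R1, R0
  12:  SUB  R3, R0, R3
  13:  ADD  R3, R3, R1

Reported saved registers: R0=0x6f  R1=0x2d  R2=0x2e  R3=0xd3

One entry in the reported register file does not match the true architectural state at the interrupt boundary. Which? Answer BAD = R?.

after  0: R0=0x82 R1=0xaf R2=0x8a R3=0x2d  N=1 Z=0
after  1: R0=0x82 R1=0xaf R2=0x25 R3=0x2d  N=0 Z=0
after  2: R0=0x52 R1=0xaf R2=0x25 R3=0x2d  N=0 Z=0
after  3: R0=0x01 R1=0xaf R2=0x25 R3=0x2d  N=0 Z=0
after  4: R0=0x01 R1=0xaf R2=0x2d R3=0x2d  N=0 Z=0
after  5: R0=0x01 R1=0x2d R2=0x2d R3=0x2d  N=0 Z=0
after  6: R0=0x01 R1=0x2d R2=0x2e R3=0x2d  N=0 Z=0
after  7: R0=0xd3 R1=0x2d R2=0x2e R3=0x2d  N=1 Z=0
after  8: R0=0xd3 R1=0x2d R2=0x2e R3=0x00  N=0 Z=1
after  9: R0=0x5b R1=0x2d R2=0x2e R3=0x00  N=0 Z=0
after 10: R0=0x7f R1=0x2d R2=0x2e R3=0x00  N=0 Z=0
after 11: R0=0x7f R1=0x2d R2=0x2e R3=0xac  N=1 Z=0
after 12: R0=0x7f R1=0x2d R2=0x2e R3=0xd3  N=1 Z=0
-- IRQ taken; context saved, return-PC = 13 --
mismatch: R0: reported 0x6f vs actual 0x7f

BAD = R0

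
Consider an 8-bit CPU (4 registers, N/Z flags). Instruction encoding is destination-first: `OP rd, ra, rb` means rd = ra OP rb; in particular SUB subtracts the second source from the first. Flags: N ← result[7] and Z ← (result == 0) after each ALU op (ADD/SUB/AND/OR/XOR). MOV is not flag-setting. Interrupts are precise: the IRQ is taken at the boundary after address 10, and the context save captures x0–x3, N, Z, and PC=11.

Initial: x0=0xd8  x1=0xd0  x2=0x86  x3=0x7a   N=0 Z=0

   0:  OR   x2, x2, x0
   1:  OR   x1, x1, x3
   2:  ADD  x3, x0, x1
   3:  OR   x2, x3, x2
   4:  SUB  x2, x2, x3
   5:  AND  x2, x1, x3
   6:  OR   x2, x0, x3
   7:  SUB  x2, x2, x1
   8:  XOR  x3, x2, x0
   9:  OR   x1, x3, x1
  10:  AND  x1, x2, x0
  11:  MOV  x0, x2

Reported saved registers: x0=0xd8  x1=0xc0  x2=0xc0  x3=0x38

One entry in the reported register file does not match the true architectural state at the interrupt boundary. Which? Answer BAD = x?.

after  0: x0=0xd8 x1=0xd0 x2=0xde x3=0x7a  N=1 Z=0
after  1: x0=0xd8 x1=0xfa x2=0xde x3=0x7a  N=1 Z=0
after  2: x0=0xd8 x1=0xfa x2=0xde x3=0xd2  N=1 Z=0
after  3: x0=0xd8 x1=0xfa x2=0xde x3=0xd2  N=1 Z=0
after  4: x0=0xd8 x1=0xfa x2=0x0c x3=0xd2  N=0 Z=0
after  5: x0=0xd8 x1=0xfa x2=0xd2 x3=0xd2  N=1 Z=0
after  6: x0=0xd8 x1=0xfa x2=0xda x3=0xd2  N=1 Z=0
after  7: x0=0xd8 x1=0xfa x2=0xe0 x3=0xd2  N=1 Z=0
after  8: x0=0xd8 x1=0xfa x2=0xe0 x3=0x38  N=0 Z=0
after  9: x0=0xd8 x1=0xfa x2=0xe0 x3=0x38  N=1 Z=0
after 10: x0=0xd8 x1=0xc0 x2=0xe0 x3=0x38  N=1 Z=0
-- IRQ taken; context saved, return-PC = 11 --
mismatch: x2: reported 0xc0 vs actual 0xe0

BAD = x2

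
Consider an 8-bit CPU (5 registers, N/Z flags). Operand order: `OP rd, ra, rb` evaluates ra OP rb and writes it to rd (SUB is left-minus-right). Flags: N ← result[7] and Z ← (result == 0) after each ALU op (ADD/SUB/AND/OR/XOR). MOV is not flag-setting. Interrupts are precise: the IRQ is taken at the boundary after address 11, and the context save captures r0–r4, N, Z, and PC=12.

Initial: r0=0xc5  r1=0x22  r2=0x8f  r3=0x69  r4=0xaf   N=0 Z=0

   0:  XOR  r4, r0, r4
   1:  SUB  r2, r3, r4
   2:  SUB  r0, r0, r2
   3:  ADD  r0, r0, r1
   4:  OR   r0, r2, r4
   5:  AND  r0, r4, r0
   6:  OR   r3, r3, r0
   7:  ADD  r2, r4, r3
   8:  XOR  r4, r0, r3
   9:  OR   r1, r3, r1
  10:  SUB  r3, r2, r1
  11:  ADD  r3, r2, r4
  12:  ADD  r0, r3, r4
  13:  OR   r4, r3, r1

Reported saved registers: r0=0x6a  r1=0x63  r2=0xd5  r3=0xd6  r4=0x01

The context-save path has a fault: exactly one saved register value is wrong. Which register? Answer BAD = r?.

after  0: r0=0xc5 r1=0x22 r2=0x8f r3=0x69 r4=0x6a  N=0 Z=0
after  1: r0=0xc5 r1=0x22 r2=0xff r3=0x69 r4=0x6a  N=1 Z=0
after  2: r0=0xc6 r1=0x22 r2=0xff r3=0x69 r4=0x6a  N=1 Z=0
after  3: r0=0xe8 r1=0x22 r2=0xff r3=0x69 r4=0x6a  N=1 Z=0
after  4: r0=0xff r1=0x22 r2=0xff r3=0x69 r4=0x6a  N=1 Z=0
after  5: r0=0x6a r1=0x22 r2=0xff r3=0x69 r4=0x6a  N=0 Z=0
after  6: r0=0x6a r1=0x22 r2=0xff r3=0x6b r4=0x6a  N=0 Z=0
after  7: r0=0x6a r1=0x22 r2=0xd5 r3=0x6b r4=0x6a  N=1 Z=0
after  8: r0=0x6a r1=0x22 r2=0xd5 r3=0x6b r4=0x01  N=0 Z=0
after  9: r0=0x6a r1=0x6b r2=0xd5 r3=0x6b r4=0x01  N=0 Z=0
after 10: r0=0x6a r1=0x6b r2=0xd5 r3=0x6a r4=0x01  N=0 Z=0
after 11: r0=0x6a r1=0x6b r2=0xd5 r3=0xd6 r4=0x01  N=1 Z=0
-- IRQ taken; context saved, return-PC = 12 --
mismatch: r1: reported 0x63 vs actual 0x6b

BAD = r1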